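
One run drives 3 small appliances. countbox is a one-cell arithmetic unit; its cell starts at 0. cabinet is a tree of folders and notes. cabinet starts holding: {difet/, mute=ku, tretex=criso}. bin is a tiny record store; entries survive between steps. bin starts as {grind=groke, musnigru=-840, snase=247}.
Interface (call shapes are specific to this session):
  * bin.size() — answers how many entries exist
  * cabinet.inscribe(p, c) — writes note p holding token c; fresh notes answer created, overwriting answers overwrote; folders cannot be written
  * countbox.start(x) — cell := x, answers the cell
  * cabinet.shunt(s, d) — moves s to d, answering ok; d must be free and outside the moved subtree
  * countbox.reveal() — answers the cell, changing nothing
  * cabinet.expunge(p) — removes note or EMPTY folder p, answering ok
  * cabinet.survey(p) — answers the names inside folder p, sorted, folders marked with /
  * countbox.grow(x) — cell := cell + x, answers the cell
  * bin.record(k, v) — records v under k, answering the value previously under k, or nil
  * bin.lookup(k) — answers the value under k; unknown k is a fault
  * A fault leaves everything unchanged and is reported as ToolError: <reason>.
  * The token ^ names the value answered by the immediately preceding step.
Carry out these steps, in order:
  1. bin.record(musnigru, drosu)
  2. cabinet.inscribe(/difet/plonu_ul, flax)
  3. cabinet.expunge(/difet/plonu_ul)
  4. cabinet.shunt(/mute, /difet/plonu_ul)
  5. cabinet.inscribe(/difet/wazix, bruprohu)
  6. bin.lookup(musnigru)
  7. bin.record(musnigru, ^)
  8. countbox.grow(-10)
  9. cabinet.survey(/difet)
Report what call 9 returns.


Answer: [plonu_ul, wazix]

Derivation:
·→ record(k→musnigru, v→drosu)
·← -840
·→ inscribe(p→/difet/plonu_ul, c→flax)
·← created
·→ expunge(p→/difet/plonu_ul)
·← ok
·→ shunt(s→/mute, d→/difet/plonu_ul)
·← ok
·→ inscribe(p→/difet/wazix, c→bruprohu)
·← created
·→ lookup(k→musnigru)
·← drosu
·→ record(k→musnigru, v→^)
·← drosu
·→ grow(x→-10)
·← -10
·→ survey(p→/difet)
·← [plonu_ul, wazix]


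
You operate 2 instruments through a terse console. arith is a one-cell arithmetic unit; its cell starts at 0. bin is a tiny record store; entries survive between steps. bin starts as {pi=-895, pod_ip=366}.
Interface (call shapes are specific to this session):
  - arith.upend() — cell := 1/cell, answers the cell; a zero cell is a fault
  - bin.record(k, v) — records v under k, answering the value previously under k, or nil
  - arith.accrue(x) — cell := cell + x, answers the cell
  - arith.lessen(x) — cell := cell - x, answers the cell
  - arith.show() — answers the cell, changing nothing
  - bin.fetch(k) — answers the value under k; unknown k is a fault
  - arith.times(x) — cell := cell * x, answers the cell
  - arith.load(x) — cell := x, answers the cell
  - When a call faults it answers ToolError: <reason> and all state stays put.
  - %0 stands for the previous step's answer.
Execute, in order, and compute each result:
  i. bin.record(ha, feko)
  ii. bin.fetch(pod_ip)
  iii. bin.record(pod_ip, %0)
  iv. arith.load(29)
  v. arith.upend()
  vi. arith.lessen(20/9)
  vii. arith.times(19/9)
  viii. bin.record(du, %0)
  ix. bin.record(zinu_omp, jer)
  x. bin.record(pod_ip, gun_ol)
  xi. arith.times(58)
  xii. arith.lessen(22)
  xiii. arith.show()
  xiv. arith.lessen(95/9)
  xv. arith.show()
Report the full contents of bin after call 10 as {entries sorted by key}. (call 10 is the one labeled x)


Answer: {du=-10849/2349, ha=feko, pi=-895, pod_ip=gun_ol, zinu_omp=jer}

Derivation:
-> record(k→ha, v→feko)
<- nil
-> fetch(k→pod_ip)
<- 366
-> record(k→pod_ip, v→%0)
<- 366
-> load(x→29)
<- 29
-> upend()
<- 1/29
-> lessen(x→20/9)
<- -571/261
-> times(x→19/9)
<- -10849/2349
-> record(k→du, v→%0)
<- nil
-> record(k→zinu_omp, v→jer)
<- nil
-> record(k→pod_ip, v→gun_ol)
<- 366
-> times(x→58)
<- -21698/81
-> lessen(x→22)
<- -23480/81
-> show()
<- -23480/81
-> lessen(x→95/9)
<- -24335/81
-> show()
<- -24335/81


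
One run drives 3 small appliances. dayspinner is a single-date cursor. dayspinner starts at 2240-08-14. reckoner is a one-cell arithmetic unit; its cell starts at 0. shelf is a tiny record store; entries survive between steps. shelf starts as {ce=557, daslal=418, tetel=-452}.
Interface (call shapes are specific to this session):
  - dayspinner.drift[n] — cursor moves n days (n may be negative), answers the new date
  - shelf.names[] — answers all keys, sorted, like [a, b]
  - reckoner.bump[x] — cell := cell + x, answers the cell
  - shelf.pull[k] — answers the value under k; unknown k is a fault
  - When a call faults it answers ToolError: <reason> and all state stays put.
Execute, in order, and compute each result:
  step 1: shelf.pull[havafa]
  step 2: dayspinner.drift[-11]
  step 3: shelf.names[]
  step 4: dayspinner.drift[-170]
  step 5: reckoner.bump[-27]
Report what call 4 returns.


Answer: 2240-02-15

Derivation:
% pull k→havafa
[out] ToolError: no such key havafa
% drift n→-11
[out] 2240-08-03
% names
[out] [ce, daslal, tetel]
% drift n→-170
[out] 2240-02-15
% bump x→-27
[out] -27


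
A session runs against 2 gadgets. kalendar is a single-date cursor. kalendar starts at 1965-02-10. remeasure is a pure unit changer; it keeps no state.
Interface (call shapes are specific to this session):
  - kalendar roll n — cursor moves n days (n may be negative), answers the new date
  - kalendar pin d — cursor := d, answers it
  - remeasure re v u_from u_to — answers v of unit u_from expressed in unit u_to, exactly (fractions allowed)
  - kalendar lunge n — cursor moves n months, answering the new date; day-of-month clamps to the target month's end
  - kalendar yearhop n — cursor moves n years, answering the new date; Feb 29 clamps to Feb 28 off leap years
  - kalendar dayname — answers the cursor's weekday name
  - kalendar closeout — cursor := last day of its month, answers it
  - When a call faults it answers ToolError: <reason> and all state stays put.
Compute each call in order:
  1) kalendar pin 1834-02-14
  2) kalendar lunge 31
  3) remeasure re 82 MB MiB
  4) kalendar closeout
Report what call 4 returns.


Answer: 1836-09-30

Derivation:
Next I call kalendar pin using d=1834-02-14, and observe 1834-02-14.
I run kalendar lunge using n=31: 1836-09-14.
I use remeasure re using v=82, u_from=MB, u_to=MiB, yielding 640625/8192.
I try kalendar closeout, which returns 1836-09-30.


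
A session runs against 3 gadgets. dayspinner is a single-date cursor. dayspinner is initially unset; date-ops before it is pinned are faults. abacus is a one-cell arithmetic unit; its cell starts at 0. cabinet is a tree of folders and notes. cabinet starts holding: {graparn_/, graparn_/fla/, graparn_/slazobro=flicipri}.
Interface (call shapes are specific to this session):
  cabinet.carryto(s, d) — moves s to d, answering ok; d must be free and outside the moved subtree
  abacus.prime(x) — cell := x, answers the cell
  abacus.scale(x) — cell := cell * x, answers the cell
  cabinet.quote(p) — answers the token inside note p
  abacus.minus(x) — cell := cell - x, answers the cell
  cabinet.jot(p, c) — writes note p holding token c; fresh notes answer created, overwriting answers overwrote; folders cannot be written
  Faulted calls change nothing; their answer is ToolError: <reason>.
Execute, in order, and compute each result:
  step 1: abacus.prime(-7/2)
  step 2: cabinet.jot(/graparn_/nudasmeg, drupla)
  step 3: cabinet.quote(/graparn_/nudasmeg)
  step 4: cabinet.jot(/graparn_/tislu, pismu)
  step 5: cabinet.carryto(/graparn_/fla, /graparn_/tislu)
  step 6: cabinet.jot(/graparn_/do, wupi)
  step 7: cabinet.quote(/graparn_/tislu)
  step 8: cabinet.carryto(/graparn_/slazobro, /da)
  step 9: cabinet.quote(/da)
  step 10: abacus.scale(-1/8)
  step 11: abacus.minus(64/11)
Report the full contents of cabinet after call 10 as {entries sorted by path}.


I use abacus.prime(-7/2), and observe -7/2.
I invoke cabinet.jot(/graparn_/nudasmeg, drupla), — result: created.
I invoke cabinet.quote(/graparn_/nudasmeg), giving drupla.
I try cabinet.jot(/graparn_/tislu, pismu), and get created.
I invoke cabinet.carryto(/graparn_/fla, /graparn_/tislu), giving ToolError: exists.
Calling cabinet.jot(/graparn_/do, wupi), and get created.
I try cabinet.quote(/graparn_/tislu), → pismu.
I try cabinet.carryto(/graparn_/slazobro, /da), giving ok.
Next I call cabinet.quote(/da), giving flicipri.
I run abacus.scale(-1/8), and get 7/16.
I invoke abacus.minus(64/11), and observe -947/176.

Answer: {da=flicipri, graparn_/, graparn_/do=wupi, graparn_/fla/, graparn_/nudasmeg=drupla, graparn_/tislu=pismu}


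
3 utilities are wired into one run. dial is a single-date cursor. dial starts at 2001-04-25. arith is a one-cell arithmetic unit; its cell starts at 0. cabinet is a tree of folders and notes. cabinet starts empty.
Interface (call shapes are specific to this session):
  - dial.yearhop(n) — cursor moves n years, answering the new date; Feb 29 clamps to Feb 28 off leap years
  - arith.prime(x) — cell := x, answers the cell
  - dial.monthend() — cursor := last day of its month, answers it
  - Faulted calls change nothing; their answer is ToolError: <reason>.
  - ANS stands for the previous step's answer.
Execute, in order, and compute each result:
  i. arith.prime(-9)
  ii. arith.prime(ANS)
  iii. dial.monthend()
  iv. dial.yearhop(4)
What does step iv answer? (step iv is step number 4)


==> arith.prime(x→-9)
<== -9
==> arith.prime(x→ANS)
<== -9
==> dial.monthend()
<== 2001-04-30
==> dial.yearhop(n→4)
<== 2005-04-30

Answer: 2005-04-30


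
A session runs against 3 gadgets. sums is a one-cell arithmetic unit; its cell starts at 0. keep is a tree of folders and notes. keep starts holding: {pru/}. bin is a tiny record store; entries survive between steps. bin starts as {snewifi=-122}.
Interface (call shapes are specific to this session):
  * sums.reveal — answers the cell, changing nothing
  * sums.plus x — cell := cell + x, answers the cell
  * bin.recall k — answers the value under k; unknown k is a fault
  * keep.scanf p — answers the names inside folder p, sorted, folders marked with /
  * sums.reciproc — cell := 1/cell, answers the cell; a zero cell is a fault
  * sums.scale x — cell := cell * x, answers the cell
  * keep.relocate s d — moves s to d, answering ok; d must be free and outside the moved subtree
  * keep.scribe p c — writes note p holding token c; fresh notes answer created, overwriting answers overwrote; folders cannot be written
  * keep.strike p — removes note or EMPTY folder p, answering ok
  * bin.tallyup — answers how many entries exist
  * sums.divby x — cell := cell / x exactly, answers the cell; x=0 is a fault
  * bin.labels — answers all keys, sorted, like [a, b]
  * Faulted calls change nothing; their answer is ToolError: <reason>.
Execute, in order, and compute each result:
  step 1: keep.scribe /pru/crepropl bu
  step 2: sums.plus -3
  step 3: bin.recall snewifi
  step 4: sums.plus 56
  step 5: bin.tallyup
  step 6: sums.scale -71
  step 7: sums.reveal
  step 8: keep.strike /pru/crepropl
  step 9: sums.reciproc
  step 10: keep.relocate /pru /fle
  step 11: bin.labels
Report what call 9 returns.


Answer: -1/3763

Derivation:
I invoke scribe using p=/pru/crepropl, c=bu, giving created.
Invoking plus using x=-3, and get -3.
I invoke recall using k=snewifi, → -122.
Using plus using x=56, → 53.
Invoking tallyup, and get 1.
I try scale using x=-71, and observe -3763.
I invoke reveal(), yielding -3763.
Now I run strike using p=/pru/crepropl, — result: ok.
Invoking reciproc(), and get -1/3763.
Calling relocate using s=/pru, d=/fle, → ok.
Calling labels(), and see [snewifi].


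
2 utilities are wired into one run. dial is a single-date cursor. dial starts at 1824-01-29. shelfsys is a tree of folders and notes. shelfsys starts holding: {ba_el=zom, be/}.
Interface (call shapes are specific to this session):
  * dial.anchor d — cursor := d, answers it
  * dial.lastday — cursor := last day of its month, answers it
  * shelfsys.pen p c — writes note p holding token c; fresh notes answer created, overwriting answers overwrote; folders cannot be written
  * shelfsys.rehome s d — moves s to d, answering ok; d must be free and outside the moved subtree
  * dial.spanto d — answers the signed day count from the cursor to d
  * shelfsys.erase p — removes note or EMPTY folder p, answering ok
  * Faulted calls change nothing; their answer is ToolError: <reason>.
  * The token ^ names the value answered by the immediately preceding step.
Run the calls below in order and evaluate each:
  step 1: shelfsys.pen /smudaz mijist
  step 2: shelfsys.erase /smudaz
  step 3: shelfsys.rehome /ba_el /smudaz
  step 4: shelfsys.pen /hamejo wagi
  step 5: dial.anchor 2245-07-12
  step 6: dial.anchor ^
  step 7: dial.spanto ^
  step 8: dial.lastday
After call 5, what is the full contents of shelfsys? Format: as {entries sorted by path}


Answer: {be/, hamejo=wagi, smudaz=zom}

Derivation:
Invoking shelfsys.pen using p→/smudaz, c→mijist, yielding created.
Next I call shelfsys.erase using p→/smudaz: ok.
Calling shelfsys.rehome using s→/ba_el, d→/smudaz, and observe ok.
Now I run shelfsys.pen using p→/hamejo, c→wagi: created.
Invoking dial.anchor using d→2245-07-12, and observe 2245-07-12.
Using dial.anchor using d→^, → 2245-07-12.
Using dial.spanto using d→^, and get 0.
Now I run dial.lastday(), yielding 2245-07-31.


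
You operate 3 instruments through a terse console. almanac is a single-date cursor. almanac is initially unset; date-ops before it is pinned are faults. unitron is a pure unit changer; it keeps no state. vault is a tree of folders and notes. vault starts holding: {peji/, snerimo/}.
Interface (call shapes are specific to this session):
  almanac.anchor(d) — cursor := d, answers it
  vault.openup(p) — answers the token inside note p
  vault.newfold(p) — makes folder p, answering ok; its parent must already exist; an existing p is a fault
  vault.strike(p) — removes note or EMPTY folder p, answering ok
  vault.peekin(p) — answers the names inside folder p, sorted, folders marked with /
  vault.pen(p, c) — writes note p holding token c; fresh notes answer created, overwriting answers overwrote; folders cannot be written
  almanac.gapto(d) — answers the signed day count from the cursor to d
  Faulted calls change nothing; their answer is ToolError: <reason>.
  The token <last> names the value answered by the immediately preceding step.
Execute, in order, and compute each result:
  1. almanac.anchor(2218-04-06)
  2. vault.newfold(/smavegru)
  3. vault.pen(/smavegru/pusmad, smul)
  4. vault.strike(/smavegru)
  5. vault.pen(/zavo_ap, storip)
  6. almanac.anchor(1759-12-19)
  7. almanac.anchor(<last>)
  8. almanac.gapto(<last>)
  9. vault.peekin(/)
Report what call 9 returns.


Answer: [peji/, smavegru/, snerimo/, zavo_ap]

Derivation:
% almanac.anchor d='2218-04-06'
[out] 2218-04-06
% vault.newfold p='/smavegru'
[out] ok
% vault.pen p='/smavegru/pusmad' c='smul'
[out] created
% vault.strike p='/smavegru'
[out] ToolError: not empty
% vault.pen p='/zavo_ap' c='storip'
[out] created
% almanac.anchor d='1759-12-19'
[out] 1759-12-19
% almanac.anchor d='<last>'
[out] 1759-12-19
% almanac.gapto d='<last>'
[out] 0
% vault.peekin p='/'
[out] [peji/, smavegru/, snerimo/, zavo_ap]


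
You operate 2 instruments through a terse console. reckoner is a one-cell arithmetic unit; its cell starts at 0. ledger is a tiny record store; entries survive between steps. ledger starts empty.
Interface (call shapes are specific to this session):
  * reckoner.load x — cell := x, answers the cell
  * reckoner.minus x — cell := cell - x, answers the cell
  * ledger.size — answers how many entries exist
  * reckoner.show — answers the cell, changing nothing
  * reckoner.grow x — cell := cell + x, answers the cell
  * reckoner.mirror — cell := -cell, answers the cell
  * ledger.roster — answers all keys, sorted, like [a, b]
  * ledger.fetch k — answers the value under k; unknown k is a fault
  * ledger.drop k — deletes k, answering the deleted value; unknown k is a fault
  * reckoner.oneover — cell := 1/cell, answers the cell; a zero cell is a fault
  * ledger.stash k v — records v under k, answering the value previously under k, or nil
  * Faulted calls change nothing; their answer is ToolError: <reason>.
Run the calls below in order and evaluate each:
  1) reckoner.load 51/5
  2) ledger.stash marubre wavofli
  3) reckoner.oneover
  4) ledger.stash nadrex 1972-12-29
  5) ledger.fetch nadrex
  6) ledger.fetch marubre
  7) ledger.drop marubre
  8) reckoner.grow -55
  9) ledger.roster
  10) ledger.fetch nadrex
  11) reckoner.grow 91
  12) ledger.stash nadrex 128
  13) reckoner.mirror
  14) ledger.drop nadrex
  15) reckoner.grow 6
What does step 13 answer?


Answer: -1841/51

Derivation:
I use reckoner.load using x='51/5', and get 51/5.
I try ledger.stash using k='marubre', v='wavofli', which returns nil.
I run reckoner.oneover(), giving 5/51.
I invoke ledger.stash using k='nadrex', v='1972-12-29': nil.
I run ledger.fetch using k='nadrex', and get 1972-12-29.
Next I call ledger.fetch using k='marubre', → wavofli.
Then ledger.drop using k='marubre', — result: wavofli.
I call reckoner.grow using x='-55', — result: -2800/51.
Next I call ledger.roster, → [nadrex].
Invoking ledger.fetch using k='nadrex', yielding 1972-12-29.
I use reckoner.grow using x='91', — result: 1841/51.
I use ledger.stash using k='nadrex', v='128', which returns 1972-12-29.
I try reckoner.mirror(), and observe -1841/51.
I use ledger.drop using k='nadrex', yielding 128.
Invoking reckoner.grow using x='6', and see -1535/51.


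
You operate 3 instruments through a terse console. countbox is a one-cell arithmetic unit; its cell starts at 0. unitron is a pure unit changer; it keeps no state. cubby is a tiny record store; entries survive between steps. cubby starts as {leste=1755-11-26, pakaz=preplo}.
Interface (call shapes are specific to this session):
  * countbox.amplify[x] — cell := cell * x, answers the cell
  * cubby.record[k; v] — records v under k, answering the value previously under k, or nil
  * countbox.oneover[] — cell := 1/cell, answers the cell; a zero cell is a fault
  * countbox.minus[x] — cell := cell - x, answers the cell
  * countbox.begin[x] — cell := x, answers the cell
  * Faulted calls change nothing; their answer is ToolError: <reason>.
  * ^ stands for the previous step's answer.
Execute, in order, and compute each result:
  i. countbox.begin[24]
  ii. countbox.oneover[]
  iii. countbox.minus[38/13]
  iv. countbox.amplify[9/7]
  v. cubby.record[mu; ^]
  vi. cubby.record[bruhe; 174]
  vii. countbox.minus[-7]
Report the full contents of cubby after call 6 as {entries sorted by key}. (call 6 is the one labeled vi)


;; countbox.begin(x='24') => 24
;; countbox.oneover() => 1/24
;; countbox.minus(x='38/13') => -899/312
;; countbox.amplify(x='9/7') => -2697/728
;; cubby.record(k='mu', v='^') => nil
;; cubby.record(k='bruhe', v='174') => nil
;; countbox.minus(x='-7') => 2399/728

Answer: {bruhe=174, leste=1755-11-26, mu=-2697/728, pakaz=preplo}


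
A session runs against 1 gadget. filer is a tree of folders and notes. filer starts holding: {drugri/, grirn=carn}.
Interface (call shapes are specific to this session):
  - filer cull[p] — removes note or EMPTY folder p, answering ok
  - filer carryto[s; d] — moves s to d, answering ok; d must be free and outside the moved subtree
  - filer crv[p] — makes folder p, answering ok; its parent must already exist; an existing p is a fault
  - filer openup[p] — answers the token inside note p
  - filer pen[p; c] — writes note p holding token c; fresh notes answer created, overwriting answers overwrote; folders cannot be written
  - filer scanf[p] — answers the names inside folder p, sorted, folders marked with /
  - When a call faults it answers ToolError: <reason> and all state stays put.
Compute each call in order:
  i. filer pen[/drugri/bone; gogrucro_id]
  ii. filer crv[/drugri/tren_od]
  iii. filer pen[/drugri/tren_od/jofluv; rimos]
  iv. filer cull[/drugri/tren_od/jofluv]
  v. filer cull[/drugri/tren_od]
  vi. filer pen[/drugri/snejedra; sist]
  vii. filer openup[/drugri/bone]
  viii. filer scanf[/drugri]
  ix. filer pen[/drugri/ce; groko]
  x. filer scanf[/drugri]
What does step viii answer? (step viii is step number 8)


Answer: [bone, snejedra]

Derivation:
Do: filer pen[p='/drugri/bone'; c='gogrucro_id']
See: created
Do: filer crv[p='/drugri/tren_od']
See: ok
Do: filer pen[p='/drugri/tren_od/jofluv'; c='rimos']
See: created
Do: filer cull[p='/drugri/tren_od/jofluv']
See: ok
Do: filer cull[p='/drugri/tren_od']
See: ok
Do: filer pen[p='/drugri/snejedra'; c='sist']
See: created
Do: filer openup[p='/drugri/bone']
See: gogrucro_id
Do: filer scanf[p='/drugri']
See: [bone, snejedra]
Do: filer pen[p='/drugri/ce'; c='groko']
See: created
Do: filer scanf[p='/drugri']
See: [bone, ce, snejedra]


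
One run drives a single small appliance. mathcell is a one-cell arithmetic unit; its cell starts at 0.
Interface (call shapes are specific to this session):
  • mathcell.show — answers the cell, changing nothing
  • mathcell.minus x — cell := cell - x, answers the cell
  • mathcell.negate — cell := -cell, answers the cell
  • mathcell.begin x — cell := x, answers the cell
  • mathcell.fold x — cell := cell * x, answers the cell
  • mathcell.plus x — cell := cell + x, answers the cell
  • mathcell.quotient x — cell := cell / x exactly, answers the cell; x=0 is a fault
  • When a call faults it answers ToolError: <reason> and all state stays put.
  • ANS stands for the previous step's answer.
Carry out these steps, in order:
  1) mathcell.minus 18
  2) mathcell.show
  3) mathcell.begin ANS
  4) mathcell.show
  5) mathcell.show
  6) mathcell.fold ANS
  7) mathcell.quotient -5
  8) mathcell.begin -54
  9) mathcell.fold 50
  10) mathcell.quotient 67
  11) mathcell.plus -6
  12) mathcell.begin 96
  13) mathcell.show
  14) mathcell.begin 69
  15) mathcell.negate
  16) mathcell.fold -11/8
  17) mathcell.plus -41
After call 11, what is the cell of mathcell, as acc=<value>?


! 1. minus(x='18') -> -18
! 2. show() -> -18
! 3. begin(x='ANS') -> -18
! 4. show() -> -18
! 5. show() -> -18
! 6. fold(x='ANS') -> 324
! 7. quotient(x='-5') -> -324/5
! 8. begin(x='-54') -> -54
! 9. fold(x='50') -> -2700
! 10. quotient(x='67') -> -2700/67
! 11. plus(x='-6') -> -3102/67
! 12. begin(x='96') -> 96
! 13. show() -> 96
! 14. begin(x='69') -> 69
! 15. negate() -> -69
! 16. fold(x='-11/8') -> 759/8
! 17. plus(x='-41') -> 431/8

Answer: acc=-3102/67


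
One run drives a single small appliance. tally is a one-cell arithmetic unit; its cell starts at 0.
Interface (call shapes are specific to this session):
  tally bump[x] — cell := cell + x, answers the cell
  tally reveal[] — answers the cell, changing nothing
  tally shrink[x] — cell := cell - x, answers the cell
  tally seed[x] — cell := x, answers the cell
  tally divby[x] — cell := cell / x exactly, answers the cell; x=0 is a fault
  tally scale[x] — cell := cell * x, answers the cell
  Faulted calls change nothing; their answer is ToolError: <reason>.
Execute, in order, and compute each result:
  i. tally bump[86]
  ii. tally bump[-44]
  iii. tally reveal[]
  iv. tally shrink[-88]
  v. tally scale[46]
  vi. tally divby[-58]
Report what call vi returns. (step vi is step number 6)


Answer: -2990/29

Derivation:
// 1. tally bump(x: 86) -> 86
// 2. tally bump(x: -44) -> 42
// 3. tally reveal() -> 42
// 4. tally shrink(x: -88) -> 130
// 5. tally scale(x: 46) -> 5980
// 6. tally divby(x: -58) -> -2990/29


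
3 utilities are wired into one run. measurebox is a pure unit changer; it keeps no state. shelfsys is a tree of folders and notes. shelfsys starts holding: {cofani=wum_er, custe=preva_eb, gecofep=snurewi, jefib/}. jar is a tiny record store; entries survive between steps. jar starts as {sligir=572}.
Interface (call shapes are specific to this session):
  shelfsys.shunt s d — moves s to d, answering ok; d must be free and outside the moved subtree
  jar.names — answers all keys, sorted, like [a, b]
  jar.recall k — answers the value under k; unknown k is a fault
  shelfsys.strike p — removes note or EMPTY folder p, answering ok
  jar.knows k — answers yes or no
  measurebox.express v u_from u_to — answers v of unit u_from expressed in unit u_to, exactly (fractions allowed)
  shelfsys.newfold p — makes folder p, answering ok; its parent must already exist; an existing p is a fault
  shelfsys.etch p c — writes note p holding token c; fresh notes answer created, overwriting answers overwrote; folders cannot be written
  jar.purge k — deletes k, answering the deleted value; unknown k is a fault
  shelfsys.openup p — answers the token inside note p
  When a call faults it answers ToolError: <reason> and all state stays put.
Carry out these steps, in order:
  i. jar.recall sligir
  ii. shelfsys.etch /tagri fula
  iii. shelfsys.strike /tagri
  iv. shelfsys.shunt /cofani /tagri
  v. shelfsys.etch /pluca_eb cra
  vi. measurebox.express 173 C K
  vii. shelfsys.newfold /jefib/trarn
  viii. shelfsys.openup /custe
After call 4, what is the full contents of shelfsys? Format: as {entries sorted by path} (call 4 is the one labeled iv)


Answer: {custe=preva_eb, gecofep=snurewi, jefib/, tagri=wum_er}

Derivation:
$ jar.recall k=sligir
:: 572
$ shelfsys.etch p=/tagri c=fula
:: created
$ shelfsys.strike p=/tagri
:: ok
$ shelfsys.shunt s=/cofani d=/tagri
:: ok
$ shelfsys.etch p=/pluca_eb c=cra
:: created
$ measurebox.express v=173 u_from=C u_to=K
:: 8923/20
$ shelfsys.newfold p=/jefib/trarn
:: ok
$ shelfsys.openup p=/custe
:: preva_eb


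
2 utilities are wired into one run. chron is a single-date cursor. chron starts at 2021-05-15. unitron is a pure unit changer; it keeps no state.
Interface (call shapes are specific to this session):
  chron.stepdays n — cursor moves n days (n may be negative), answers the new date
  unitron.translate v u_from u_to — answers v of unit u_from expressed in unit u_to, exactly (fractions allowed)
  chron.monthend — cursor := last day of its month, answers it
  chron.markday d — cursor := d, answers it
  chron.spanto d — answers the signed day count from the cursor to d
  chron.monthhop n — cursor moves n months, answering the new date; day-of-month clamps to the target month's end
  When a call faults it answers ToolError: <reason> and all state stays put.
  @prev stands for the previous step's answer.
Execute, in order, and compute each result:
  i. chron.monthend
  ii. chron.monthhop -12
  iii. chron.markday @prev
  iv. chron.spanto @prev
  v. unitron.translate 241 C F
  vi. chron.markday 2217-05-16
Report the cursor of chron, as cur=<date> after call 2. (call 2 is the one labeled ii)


I call monthend(), — result: 2021-05-31.
I invoke monthhop using n→-12, yielding 2020-05-31.
Invoking markday using d→@prev, giving 2020-05-31.
I run spanto using d→@prev, and observe 0.
Invoking translate using v→241, u_from→C, u_to→F, and see 2329/5.
I run markday using d→2217-05-16, → 2217-05-16.

Answer: cur=2020-05-31


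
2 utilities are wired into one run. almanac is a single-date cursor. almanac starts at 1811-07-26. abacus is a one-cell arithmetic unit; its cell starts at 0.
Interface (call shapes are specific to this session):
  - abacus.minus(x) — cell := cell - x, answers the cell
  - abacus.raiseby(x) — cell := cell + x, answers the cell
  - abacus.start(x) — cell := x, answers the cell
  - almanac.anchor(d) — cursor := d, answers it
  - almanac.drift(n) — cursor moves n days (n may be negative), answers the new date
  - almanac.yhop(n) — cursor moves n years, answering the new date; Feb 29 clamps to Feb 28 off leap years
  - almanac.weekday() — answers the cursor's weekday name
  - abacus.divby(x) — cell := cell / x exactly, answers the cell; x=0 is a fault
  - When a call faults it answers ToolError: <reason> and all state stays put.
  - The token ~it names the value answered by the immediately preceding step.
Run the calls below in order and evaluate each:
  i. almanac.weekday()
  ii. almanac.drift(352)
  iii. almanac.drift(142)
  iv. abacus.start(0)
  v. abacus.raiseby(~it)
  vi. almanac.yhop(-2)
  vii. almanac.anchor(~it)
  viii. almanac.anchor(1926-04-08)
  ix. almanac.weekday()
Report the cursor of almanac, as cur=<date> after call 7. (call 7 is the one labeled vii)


# almanac.weekday() ~> Friday
# almanac.drift(n→352) ~> 1812-07-12
# almanac.drift(n→142) ~> 1812-12-01
# abacus.start(x→0) ~> 0
# abacus.raiseby(x→~it) ~> 0
# almanac.yhop(n→-2) ~> 1810-12-01
# almanac.anchor(d→~it) ~> 1810-12-01
# almanac.anchor(d→1926-04-08) ~> 1926-04-08
# almanac.weekday() ~> Thursday

Answer: cur=1810-12-01


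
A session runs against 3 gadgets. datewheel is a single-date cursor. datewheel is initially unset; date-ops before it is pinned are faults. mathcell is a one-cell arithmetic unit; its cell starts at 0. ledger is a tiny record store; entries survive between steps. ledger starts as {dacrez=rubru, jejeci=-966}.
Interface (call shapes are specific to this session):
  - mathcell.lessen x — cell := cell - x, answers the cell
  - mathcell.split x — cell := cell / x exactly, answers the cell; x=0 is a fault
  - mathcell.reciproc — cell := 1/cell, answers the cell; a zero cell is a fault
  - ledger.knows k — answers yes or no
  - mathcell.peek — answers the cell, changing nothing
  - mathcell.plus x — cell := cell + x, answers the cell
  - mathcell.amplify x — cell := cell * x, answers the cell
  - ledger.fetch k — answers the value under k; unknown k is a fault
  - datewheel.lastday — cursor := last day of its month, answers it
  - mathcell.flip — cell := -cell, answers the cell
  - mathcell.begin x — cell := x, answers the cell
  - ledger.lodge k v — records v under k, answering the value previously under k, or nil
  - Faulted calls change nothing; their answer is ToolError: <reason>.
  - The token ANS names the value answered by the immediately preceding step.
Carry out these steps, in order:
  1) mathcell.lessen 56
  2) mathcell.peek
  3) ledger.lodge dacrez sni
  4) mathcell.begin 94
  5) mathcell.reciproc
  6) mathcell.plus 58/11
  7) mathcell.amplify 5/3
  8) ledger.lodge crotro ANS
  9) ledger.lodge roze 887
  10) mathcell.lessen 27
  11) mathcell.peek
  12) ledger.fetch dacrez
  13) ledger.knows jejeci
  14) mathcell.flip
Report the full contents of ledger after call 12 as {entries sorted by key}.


>> lessen(x→56)
<< -56
>> peek()
<< -56
>> lodge(k→dacrez, v→sni)
<< rubru
>> begin(x→94)
<< 94
>> reciproc()
<< 1/94
>> plus(x→58/11)
<< 5463/1034
>> amplify(x→5/3)
<< 9105/1034
>> lodge(k→crotro, v→ANS)
<< nil
>> lodge(k→roze, v→887)
<< nil
>> lessen(x→27)
<< -18813/1034
>> peek()
<< -18813/1034
>> fetch(k→dacrez)
<< sni
>> knows(k→jejeci)
<< yes
>> flip()
<< 18813/1034

Answer: {crotro=9105/1034, dacrez=sni, jejeci=-966, roze=887}


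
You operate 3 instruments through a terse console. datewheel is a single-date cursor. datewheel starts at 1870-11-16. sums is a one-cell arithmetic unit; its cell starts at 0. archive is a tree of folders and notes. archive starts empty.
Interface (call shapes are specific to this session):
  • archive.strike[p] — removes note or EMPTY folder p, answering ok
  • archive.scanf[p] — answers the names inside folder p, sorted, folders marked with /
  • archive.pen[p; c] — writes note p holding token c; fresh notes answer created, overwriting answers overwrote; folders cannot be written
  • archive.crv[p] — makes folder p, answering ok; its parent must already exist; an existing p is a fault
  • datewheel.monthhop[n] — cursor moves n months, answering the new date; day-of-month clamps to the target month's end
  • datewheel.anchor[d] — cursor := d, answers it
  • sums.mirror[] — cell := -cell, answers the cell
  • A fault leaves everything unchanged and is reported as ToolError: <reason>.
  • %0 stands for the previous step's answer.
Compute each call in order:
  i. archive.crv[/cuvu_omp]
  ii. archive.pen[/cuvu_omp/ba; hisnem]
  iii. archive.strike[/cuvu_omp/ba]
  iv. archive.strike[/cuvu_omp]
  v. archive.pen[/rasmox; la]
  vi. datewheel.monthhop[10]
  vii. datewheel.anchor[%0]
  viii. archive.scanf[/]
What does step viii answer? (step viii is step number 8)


~$ crv p: /cuvu_omp
  ok
~$ pen p: /cuvu_omp/ba c: hisnem
  created
~$ strike p: /cuvu_omp/ba
  ok
~$ strike p: /cuvu_omp
  ok
~$ pen p: /rasmox c: la
  created
~$ monthhop n: 10
  1871-09-16
~$ anchor d: %0
  1871-09-16
~$ scanf p: /
  [rasmox]

Answer: [rasmox]


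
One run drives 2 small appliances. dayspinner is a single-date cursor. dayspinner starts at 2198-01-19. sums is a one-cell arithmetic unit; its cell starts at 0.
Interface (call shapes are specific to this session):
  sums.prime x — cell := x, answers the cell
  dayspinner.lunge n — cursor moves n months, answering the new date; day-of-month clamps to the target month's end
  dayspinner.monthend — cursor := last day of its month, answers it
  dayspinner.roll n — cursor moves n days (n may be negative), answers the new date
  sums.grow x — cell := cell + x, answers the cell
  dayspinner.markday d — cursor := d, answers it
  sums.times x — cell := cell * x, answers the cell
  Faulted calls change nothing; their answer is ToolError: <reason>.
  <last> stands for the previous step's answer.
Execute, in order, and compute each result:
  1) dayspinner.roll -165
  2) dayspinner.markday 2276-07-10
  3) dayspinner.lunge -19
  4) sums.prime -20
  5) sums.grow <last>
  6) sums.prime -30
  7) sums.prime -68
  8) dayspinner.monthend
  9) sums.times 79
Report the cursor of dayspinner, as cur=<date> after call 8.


% roll n='-165'
  2197-08-07
% markday d='2276-07-10'
  2276-07-10
% lunge n='-19'
  2274-12-10
% prime x='-20'
  -20
% grow x='<last>'
  -40
% prime x='-30'
  -30
% prime x='-68'
  -68
% monthend
  2274-12-31
% times x='79'
  -5372

Answer: cur=2274-12-31


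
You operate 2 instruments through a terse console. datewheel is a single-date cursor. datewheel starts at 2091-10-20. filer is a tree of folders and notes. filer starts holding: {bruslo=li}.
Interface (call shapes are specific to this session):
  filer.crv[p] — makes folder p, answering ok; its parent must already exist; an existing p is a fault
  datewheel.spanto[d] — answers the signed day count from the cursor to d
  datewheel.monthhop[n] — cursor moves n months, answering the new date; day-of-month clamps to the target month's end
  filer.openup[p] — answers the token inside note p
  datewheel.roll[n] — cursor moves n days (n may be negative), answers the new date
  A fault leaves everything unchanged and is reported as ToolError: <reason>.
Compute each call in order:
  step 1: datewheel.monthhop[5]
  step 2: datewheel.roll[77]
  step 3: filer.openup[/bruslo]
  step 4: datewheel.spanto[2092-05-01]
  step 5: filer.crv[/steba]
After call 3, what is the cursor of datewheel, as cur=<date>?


Act: datewheel.monthhop[n: 5]
Obs: 2092-03-20
Act: datewheel.roll[n: 77]
Obs: 2092-06-05
Act: filer.openup[p: /bruslo]
Obs: li
Act: datewheel.spanto[d: 2092-05-01]
Obs: -35
Act: filer.crv[p: /steba]
Obs: ok

Answer: cur=2092-06-05


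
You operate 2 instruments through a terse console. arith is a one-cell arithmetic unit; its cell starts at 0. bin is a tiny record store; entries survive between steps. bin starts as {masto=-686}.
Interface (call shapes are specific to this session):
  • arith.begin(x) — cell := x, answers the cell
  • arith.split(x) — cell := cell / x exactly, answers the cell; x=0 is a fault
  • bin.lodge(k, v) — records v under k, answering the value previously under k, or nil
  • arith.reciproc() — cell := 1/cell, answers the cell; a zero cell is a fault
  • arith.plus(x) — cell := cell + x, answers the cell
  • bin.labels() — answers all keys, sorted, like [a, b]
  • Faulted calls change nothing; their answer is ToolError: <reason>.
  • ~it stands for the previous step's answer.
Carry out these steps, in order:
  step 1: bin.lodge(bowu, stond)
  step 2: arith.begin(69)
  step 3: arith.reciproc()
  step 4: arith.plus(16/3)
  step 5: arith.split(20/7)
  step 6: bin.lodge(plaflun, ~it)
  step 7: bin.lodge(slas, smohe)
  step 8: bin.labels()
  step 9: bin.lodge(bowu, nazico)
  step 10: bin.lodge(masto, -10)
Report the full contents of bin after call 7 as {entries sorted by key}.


Next I call lodge passing k='bowu', v='stond', — result: nil.
I invoke begin passing x='69', and get 69.
I try reciproc, → 1/69.
Using plus passing x='16/3', which returns 123/23.
Using split passing x='20/7', giving 861/460.
Then lodge passing k='plaflun', v='~it', and get nil.
I call lodge passing k='slas', v='smohe', which returns nil.
I run labels(), and observe [bowu, masto, plaflun, slas].
Invoking lodge passing k='bowu', v='nazico', and see stond.
Now I run lodge passing k='masto', v='-10', which returns -686.

Answer: {bowu=stond, masto=-686, plaflun=861/460, slas=smohe}


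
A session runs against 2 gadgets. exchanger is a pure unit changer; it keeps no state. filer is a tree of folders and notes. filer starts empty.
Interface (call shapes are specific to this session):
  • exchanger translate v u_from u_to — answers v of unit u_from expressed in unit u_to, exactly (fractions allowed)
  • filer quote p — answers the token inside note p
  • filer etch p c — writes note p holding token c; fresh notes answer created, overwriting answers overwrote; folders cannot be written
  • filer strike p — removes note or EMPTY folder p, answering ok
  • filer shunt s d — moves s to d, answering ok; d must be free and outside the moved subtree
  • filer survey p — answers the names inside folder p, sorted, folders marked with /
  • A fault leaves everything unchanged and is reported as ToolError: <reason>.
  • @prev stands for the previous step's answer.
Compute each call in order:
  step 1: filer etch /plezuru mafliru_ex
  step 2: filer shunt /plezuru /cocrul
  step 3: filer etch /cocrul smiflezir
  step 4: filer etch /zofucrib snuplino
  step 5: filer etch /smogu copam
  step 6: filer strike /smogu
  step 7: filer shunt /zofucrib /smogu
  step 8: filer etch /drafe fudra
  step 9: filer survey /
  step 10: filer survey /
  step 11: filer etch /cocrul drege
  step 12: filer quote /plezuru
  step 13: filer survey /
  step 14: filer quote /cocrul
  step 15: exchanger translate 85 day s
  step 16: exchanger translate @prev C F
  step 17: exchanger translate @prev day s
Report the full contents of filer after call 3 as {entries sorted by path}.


Answer: {cocrul=smiflezir}

Derivation:
% 1. filer etch(p=/plezuru, c=mafliru_ex) ~> created
% 2. filer shunt(s=/plezuru, d=/cocrul) ~> ok
% 3. filer etch(p=/cocrul, c=smiflezir) ~> overwrote
% 4. filer etch(p=/zofucrib, c=snuplino) ~> created
% 5. filer etch(p=/smogu, c=copam) ~> created
% 6. filer strike(p=/smogu) ~> ok
% 7. filer shunt(s=/zofucrib, d=/smogu) ~> ok
% 8. filer etch(p=/drafe, c=fudra) ~> created
% 9. filer survey(p=/) ~> [cocrul, drafe, smogu]
% 10. filer survey(p=/) ~> [cocrul, drafe, smogu]
% 11. filer etch(p=/cocrul, c=drege) ~> overwrote
% 12. filer quote(p=/plezuru) ~> ToolError: not found
% 13. filer survey(p=/) ~> [cocrul, drafe, smogu]
% 14. filer quote(p=/cocrul) ~> drege
% 15. exchanger translate(v=85, u_from=day, u_to=s) ~> 7344000
% 16. exchanger translate(v=@prev, u_from=C, u_to=F) ~> 13219232
% 17. exchanger translate(v=@prev, u_from=day, u_to=s) ~> 1142141644800


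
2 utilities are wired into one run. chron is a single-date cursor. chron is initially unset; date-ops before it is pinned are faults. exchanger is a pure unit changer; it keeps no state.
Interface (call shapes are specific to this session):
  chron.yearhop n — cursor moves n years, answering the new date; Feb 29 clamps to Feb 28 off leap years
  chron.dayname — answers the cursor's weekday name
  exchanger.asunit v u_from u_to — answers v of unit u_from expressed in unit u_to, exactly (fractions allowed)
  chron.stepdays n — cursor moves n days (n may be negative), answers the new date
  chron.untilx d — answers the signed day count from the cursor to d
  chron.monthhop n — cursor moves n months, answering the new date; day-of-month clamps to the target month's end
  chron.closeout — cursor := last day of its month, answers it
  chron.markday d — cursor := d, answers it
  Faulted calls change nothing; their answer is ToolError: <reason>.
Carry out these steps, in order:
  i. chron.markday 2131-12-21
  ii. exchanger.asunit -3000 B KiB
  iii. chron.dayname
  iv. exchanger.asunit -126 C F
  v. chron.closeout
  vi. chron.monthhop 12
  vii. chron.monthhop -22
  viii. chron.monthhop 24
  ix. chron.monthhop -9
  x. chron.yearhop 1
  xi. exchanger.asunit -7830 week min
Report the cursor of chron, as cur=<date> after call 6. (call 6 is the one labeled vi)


Answer: cur=2132-12-31

Derivation:
# markday(d='2131-12-21') -> 2131-12-21
# asunit(v='-3000', u_from='B', u_to='KiB') -> -375/128
# dayname() -> Friday
# asunit(v='-126', u_from='C', u_to='F') -> -974/5
# closeout() -> 2131-12-31
# monthhop(n='12') -> 2132-12-31
# monthhop(n='-22') -> 2131-02-28
# monthhop(n='24') -> 2133-02-28
# monthhop(n='-9') -> 2132-05-28
# yearhop(n='1') -> 2133-05-28
# asunit(v='-7830', u_from='week', u_to='min') -> -78926400
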